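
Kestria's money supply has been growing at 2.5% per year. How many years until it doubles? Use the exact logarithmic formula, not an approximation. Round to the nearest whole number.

t = ln(2) / ln(1 + 0.025) = 0.6931 / 0.024693 ≈ 28.07.
≈ 28 years.

28 years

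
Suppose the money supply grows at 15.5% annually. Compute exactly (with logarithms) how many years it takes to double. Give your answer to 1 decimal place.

4.8 years

t = ln(2) / ln(1 + 0.155) = 0.6931 / 0.144100 ≈ 4.81.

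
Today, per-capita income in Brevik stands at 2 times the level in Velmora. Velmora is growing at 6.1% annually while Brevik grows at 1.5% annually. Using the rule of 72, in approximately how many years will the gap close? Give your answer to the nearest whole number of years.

approximately 16 years

The growth-rate gap is 6.1% − 1.5% = 4.6 percentage points.
So the ratio between them halves every 72/4.6 ≈ 15.65 years.
A 2 times gap closes after 1 halving: 1 × 15.65 ≈ 16 years.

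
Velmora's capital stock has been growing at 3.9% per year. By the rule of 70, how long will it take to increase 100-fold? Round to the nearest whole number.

One doubling takes 70/3.9 = 17.95 years.
Reaching 100× takes log₂(100) ≈ 6.64 doublings.
6.64 × 17.95 ≈ 119 years.

about 119 years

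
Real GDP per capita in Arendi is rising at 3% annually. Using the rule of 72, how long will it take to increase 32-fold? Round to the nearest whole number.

Doubling time ≈ 72/3 = 24.00 years.
32× is 5 doublings, so 5 × 24.00 ≈ 120 years.

approximately 120 years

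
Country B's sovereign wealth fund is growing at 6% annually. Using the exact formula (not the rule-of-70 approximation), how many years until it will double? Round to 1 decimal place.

11.9 years

t = ln(2) / ln(1 + 0.06) = 0.6931 / 0.058269 ≈ 11.89.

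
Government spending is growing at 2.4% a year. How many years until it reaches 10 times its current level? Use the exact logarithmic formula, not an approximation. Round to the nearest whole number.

97 years

t = ln(10) / ln(1 + 0.024) = 2.3026 / 0.023717 ≈ 97.09.
≈ 97 years.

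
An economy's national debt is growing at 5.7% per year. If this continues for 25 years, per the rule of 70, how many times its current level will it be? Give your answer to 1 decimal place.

roughly 4.1 times

Doubles every ≈ 12.28 years (70/5.7).
25 years is 2.04 doublings; 2^2.04 ≈ 4.1×.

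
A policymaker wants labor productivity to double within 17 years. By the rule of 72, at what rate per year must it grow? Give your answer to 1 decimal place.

around 4.2% per year

72 / 17 ≈ 4.24, so about 4.2% per year.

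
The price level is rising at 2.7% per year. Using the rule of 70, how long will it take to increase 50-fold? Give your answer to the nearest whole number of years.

Doubling time ≈ 70/2.7 = 25.93 years.
50× is log₂ 50 ≈ 5.64 doublings, so ≈ 5.64 × 25.93 = 146 years.

around 146 years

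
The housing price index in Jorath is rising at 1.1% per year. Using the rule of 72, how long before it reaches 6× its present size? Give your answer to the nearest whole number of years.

One doubling takes 72/1.1 = 65.45 years.
6× is log₂ 6 ≈ 2.58 doublings, so ≈ 2.58 × 65.45 = 169 years.

around 169 years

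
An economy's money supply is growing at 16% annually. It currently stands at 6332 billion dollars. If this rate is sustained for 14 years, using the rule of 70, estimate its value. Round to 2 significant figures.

Doubling time ≈ 70/16 = 4.38 years.
14 years is 14/4.38 ≈ 3.20 doublings, a factor of 2^3.20 ≈ 9.19.
6332 × 9.19 ≈ 58000 billion dollars.

≈ 58000 billion dollars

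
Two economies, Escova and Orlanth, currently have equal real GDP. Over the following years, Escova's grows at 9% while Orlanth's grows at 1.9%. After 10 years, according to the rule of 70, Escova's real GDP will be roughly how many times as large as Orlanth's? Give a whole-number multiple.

Escova pulls ahead at 7.1 pp per year, so the ratio doubles every 70/7.1 ≈ 9.86 years.
In 10 years that's 1.01 doublings: 2^1.01 ≈ 2.

approximately 2 times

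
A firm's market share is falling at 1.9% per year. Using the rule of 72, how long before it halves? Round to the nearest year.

about 38 years

Halving time ≈ 72 / 1.9 = 37.89 → 38 years.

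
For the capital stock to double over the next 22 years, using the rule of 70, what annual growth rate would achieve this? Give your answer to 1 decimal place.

70 / 22 ≈ 3.18, so about 3.2% a year.

around 3.2%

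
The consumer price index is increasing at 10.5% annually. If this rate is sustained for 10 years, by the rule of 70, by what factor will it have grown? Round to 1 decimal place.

Doubling time ≈ 70/10.5 = 6.67 years.
10 years / 6.67 ≈ 1.50 doublings → factor 2^1.50 ≈ 2.8.

around 2.8 times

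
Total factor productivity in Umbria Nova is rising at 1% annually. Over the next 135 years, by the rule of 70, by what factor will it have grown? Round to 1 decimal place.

Doubles every ≈ 70.00 years (70/1).
135 years is 1.93 doublings; 2^1.93 ≈ 3.8×.

≈ 3.8 times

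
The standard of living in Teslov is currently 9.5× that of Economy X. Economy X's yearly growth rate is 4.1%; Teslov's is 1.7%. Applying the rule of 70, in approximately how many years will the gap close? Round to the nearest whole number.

≈ 95 years

The growth-rate gap is 4.1% − 1.7% = 2.4 percentage points.
So the ratio between them halves every 70/2.4 ≈ 29.17 years.
A 9.5× gap takes log₂(9.5) ≈ 3.25 halvings to close: 3.25 × 29.17 ≈ 95 years.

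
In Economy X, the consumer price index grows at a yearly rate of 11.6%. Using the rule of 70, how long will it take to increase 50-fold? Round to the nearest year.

≈ 34 years

Doubling time ≈ 70/11.6 = 6.03 years.
Reaching 50× takes log₂(50) ≈ 5.64 doublings.
5.64 × 6.03 ≈ 34 years.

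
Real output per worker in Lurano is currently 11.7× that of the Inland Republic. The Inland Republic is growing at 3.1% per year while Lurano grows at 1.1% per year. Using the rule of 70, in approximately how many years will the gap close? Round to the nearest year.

the Inland Republic gains on Lurano at 3.1% − 1.1% = 2 points a year.
At that relative rate the gap halves every 70/2 ≈ 35.00 years.
An 11.7× gap takes log₂(11.7) ≈ 3.55 halvings to close: 3.55 × 35.00 ≈ 124 years.

around 124 years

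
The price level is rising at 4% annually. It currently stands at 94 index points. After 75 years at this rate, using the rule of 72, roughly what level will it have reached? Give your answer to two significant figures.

Doubling time ≈ 72/4 = 18.00 years.
75 years is 75/18.00 ≈ 4.17 doublings, a factor of 2^4.17 ≈ 18.00.
94 × 18.00 ≈ 1700 index points.

approximately 1700 index points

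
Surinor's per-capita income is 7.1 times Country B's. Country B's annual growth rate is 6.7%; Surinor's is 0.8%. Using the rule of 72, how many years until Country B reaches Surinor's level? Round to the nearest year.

What matters is the difference: 5.9 pp.
Rule of 72 on the gap: the ratio halves every 72/5.9 ≈ 12.20 years.
A 7.1 times gap takes log₂(7.1) ≈ 2.83 halvings to close: 2.83 × 12.20 ≈ 35 years.

roughly 35 years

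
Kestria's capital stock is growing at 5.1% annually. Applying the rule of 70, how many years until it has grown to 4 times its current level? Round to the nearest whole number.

approximately 27 years

At 5.1% it doubles every 70/5.1 ≈ 13.73 years.
Getting to 4× needs 2 doublings: 2 × 13.73 ≈ 27 years.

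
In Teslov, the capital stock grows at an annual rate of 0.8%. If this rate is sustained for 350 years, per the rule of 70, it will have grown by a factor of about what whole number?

around 16 times

70/0.8 ≈ 87.50 years per doubling.
350 years fits 4 doublings: 2^4 = 16.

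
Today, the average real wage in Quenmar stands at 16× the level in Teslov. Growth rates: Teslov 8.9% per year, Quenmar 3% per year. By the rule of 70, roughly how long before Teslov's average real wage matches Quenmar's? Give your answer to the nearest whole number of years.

≈ 47 years

What matters is the difference: 5.9 pp.
Rule of 70 on the gap: the ratio halves every 70/5.9 ≈ 11.86 years.
A 16× gap closes after 4 halvings: 4 × 11.86 ≈ 47 years.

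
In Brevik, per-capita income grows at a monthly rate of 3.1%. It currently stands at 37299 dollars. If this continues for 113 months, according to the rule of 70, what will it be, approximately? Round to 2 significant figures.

1200000 dollars

It doubles every 70/3.1 ≈ 22.58 months, so 113 months is 5.00 doublings.
2^5.00 ≈ 32.00; 37299 × 32.00 ≈ 1200000 dollars.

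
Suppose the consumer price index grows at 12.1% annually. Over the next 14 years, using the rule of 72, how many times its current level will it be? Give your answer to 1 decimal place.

Doubles every ≈ 5.95 years (72/12.1).
14 years is 2.35 doublings; 2^2.35 ≈ 5.1×.

about 5.1 times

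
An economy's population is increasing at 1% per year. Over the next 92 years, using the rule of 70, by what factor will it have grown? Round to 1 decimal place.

Doubling time ≈ 70/1 = 70.00 years.
92 years / 70.00 ≈ 1.31 doublings → factor 2^1.31 ≈ 2.5.

approximately 2.5 times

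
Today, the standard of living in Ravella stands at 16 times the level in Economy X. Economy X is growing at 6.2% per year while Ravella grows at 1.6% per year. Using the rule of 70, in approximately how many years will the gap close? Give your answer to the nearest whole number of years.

≈ 61 years

What matters is the difference: 4.6 pp.
Rule of 70 on the gap: the ratio halves every 70/4.6 ≈ 15.22 years.
A 16 times gap closes after 4 halvings: 4 × 15.22 ≈ 61 years.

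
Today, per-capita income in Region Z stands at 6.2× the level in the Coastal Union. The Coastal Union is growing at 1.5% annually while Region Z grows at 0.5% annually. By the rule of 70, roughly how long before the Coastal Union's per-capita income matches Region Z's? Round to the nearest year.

the Coastal Union gains on Region Z at 1.5% − 0.5% = 1 point a year.
At that relative rate the gap halves every 70/1 ≈ 70.00 years.
A 6.2× gap takes log₂(6.2) ≈ 2.63 halvings to close: 2.63 × 70.00 ≈ 184 years.

around 184 years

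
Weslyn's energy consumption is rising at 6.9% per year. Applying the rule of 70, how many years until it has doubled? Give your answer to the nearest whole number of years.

about 10 years

70/6.9 ≈ 10.14, so it doubles roughly every 10 years.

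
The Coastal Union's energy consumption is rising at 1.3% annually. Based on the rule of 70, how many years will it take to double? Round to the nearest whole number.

approximately 54 years

At 1.3%, doubling takes about 70/1.3 = 53.85 years.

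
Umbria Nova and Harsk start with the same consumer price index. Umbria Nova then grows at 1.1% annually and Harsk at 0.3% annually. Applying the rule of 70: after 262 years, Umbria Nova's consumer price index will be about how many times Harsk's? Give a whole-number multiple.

Only the 0.8-point difference matters.
70/0.8 ≈ 87.50 years per doubling of the ratio; 262 years gives 2.99 doublings, so ≈ 8×.

roughly 8 times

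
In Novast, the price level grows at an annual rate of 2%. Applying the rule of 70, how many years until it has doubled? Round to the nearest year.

≈ 35 years

Doubling time ≈ 70 / 2 = 35.00 years.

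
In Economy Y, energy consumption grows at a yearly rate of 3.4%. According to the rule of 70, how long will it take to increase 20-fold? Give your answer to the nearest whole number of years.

approximately 89 years

Doubling time ≈ 70/3.4 = 20.59 years.
20× is log₂ 20 ≈ 4.32 doublings, so ≈ 4.32 × 20.59 = 89 years.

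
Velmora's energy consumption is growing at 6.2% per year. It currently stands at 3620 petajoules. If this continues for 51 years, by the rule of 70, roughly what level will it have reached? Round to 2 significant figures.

roughly 83000 petajoules

It doubles every 70/6.2 ≈ 11.29 years, so 51 years is 4.52 doublings.
2^4.52 ≈ 22.94; 3620 × 22.94 ≈ 83000 petajoules.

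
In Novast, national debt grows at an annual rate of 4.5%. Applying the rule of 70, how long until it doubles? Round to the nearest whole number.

roughly 16 years

At 4.5%, doubling takes about 70/4.5 = 15.56 years.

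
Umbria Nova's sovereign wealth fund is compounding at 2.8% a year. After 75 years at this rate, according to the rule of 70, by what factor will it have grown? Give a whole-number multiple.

70/2.8 ≈ 25.00 years per doubling.
75 years fits 3 doublings: 2^3 = 8.

roughly 8 times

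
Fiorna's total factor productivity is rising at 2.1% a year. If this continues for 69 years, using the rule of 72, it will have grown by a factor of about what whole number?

around 4 times

72/2.1 ≈ 34.29 years per doubling.
69 years fits 2 doublings: 2^2 = 4.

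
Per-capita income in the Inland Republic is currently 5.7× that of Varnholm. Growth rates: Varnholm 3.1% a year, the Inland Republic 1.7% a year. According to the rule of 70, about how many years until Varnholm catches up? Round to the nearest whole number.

What matters is the difference: 1.4 pp.
Rule of 70 on the gap: the ratio halves every 70/1.4 ≈ 50.00 years.
A 5.7× gap takes log₂(5.7) ≈ 2.51 halvings to close: 2.51 × 50.00 ≈ 126 years.

126 years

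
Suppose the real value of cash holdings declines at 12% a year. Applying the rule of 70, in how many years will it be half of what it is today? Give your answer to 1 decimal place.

The rule works in reverse for decay: 70/12 ≈ 5.83 years to halve.

5.8 years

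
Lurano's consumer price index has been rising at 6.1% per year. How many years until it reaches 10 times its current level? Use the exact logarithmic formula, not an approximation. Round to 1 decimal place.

t = ln(10) / ln(1 + 0.061) = 2.3026 / 0.059212 ≈ 38.89.

38.9 years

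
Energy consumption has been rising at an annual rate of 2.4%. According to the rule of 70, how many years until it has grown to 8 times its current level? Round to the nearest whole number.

One doubling takes 70/2.4 = 29.17 years.
Getting to 8× needs 3 doublings: 3 × 29.17 ≈ 88 years.

around 88 years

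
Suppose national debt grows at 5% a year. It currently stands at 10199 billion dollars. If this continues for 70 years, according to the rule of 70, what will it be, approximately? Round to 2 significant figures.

around 330000 billion dollars

Doubling time ≈ 70/5 = 14.00 years.
70 years is 70/14.00 ≈ 5.00 doublings, a factor of 2^5.00 ≈ 32.00.
10199 × 32.00 ≈ 330000 billion dollars.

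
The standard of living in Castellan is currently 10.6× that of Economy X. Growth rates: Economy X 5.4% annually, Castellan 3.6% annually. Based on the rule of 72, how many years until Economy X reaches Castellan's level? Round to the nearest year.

Economy X gains on Castellan at 5.4% − 3.6% = 1.8 points a year.
At that relative rate the gap halves every 72/1.8 ≈ 40.00 years.
A 10.6× gap takes log₂(10.6) ≈ 3.41 halvings to close: 3.41 × 40.00 ≈ 136 years.

136 years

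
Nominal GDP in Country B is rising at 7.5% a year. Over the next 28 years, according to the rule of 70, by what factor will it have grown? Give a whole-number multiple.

8 times

Doubling time ≈ 70/7.5 = 9.33 years.
28/9.33 ≈ 3 doublings, so about 2^3 = 8×.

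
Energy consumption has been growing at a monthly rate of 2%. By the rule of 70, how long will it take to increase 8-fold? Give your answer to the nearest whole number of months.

approximately 105 months

Doubling time ≈ 70/2 = 35.00 months.
Getting to 8× needs 3 doublings: 3 × 35.00 ≈ 105 months.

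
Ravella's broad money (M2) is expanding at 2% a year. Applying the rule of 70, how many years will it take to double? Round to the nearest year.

Doubling time ≈ 70 / 2 = 35.00 years.

roughly 35 years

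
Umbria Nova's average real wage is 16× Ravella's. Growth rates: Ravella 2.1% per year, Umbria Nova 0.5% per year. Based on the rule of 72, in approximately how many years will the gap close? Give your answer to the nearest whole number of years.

Ravella gains on Umbria Nova at 2.1% − 0.5% = 1.6 points a year.
At that relative rate the gap halves every 72/1.6 ≈ 45.00 years.
A 16× gap closes after 4 halvings: 4 × 45.00 ≈ 180 years.

180 years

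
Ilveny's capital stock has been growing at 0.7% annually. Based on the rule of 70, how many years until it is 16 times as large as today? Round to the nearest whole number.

At 0.7% it doubles every 70/0.7 ≈ 100.00 years.
16× is 4 doublings, so 4 × 100.00 ≈ 400 years.

roughly 400 years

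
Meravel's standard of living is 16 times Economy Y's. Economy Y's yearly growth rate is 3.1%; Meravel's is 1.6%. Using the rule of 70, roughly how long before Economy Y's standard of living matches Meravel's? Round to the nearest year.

roughly 187 years

The growth-rate gap is 3.1% − 1.6% = 1.5 percentage points.
So the ratio between them halves every 70/1.5 ≈ 46.67 years.
A 16 times gap closes after 4 halvings: 4 × 46.67 ≈ 187 years.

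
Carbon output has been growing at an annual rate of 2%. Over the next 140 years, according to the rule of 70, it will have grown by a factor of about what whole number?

70/2 ≈ 35.00 years per doubling.
140 years fits 4 doublings: 2^4 = 16.

around 16 times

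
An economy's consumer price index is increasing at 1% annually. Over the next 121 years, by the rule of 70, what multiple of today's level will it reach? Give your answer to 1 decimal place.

approximately 3.3 times

Doubles every ≈ 70.00 years (70/1).
121 years is 1.73 doublings; 2^1.73 ≈ 3.3×.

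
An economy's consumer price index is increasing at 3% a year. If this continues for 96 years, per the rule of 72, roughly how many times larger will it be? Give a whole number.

around 16 times

At 3% one doubling takes ≈ 24.00 years; 96 years is 4 of them, so ×16.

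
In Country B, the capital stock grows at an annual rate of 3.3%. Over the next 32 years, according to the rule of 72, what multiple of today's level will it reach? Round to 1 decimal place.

around 2.8 times

Doubles every ≈ 21.82 years (72/3.3).
32 years is 1.47 doublings; 2^1.47 ≈ 2.8×.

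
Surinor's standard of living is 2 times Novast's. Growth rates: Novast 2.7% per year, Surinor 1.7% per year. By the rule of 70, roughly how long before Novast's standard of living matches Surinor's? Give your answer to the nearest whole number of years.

What matters is the difference: 1 pp.
Rule of 70 on the gap: the ratio halves every 70/1 ≈ 70.00 years.
A 2 times gap closes after 1 halving: 1 × 70.00 ≈ 70 years.

70 years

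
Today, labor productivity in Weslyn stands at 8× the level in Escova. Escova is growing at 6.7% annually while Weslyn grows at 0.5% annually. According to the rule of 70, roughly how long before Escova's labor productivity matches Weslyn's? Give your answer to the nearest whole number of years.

What matters is the difference: 6.2 pp.
Rule of 70 on the gap: the ratio halves every 70/6.2 ≈ 11.29 years.
An 8× gap closes after 3 halvings: 3 × 11.29 ≈ 34 years.

around 34 years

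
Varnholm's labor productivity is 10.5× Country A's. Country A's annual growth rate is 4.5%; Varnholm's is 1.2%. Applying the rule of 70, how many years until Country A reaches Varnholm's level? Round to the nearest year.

Country A gains on Varnholm at 4.5% − 1.2% = 3.3 points a year.
At that relative rate the gap halves every 70/3.3 ≈ 21.21 years.
A 10.5× gap takes log₂(10.5) ≈ 3.39 halvings to close: 3.39 × 21.21 ≈ 72 years.

about 72 years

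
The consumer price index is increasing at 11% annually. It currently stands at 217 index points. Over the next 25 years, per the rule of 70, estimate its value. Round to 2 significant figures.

Doubling time ≈ 70/11 = 6.36 years.
25 years is 25/6.36 ≈ 3.93 doublings, a factor of 2^3.93 ≈ 15.24.
217 × 15.24 ≈ 3300 index points.

≈ 3300 index points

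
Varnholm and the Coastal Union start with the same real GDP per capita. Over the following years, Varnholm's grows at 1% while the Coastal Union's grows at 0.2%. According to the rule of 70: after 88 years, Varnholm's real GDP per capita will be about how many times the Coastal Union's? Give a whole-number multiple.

Rate gap = 1% − 0.2% = 0.8 points.
The ratio doubles every 70/0.8 ≈ 87.50 years.
88/87.50 ≈ 1.01 doublings → ratio ≈ 2^1.01 ≈ 2.

2 times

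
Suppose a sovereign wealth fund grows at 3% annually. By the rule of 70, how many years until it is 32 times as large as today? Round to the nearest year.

around 117 years

At 3% it doubles every 70/3 ≈ 23.33 years.
Getting to 32× needs 5 doublings: 5 × 23.33 ≈ 117 years.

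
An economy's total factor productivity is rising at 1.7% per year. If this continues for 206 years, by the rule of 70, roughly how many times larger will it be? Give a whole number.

At 1.7% one doubling takes ≈ 41.18 years; 206 years is 5 of them, so ×32.

approximately 32 times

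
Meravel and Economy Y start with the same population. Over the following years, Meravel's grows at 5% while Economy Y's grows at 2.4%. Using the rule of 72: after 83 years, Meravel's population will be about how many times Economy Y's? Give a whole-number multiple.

Only the 2.6-point difference matters.
72/2.6 ≈ 27.69 years per doubling of the ratio; 83 years gives 3.00 doublings, so ≈ 8×.

approximately 8 times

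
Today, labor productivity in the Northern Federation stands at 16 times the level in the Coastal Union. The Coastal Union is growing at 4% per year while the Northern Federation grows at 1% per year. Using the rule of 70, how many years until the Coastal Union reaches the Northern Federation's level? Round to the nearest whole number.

about 93 years

the Coastal Union gains on the Northern Federation at 4% − 1% = 3 points a year.
At that relative rate the gap halves every 70/3 ≈ 23.33 years.
A 16 times gap closes after 4 halvings: 4 × 23.33 ≈ 93 years.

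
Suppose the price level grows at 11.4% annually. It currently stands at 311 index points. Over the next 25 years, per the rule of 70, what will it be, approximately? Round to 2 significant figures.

It doubles every 70/11.4 ≈ 6.14 years, so 25 years is 4.07 doublings.
2^4.07 ≈ 16.80; 311 × 16.80 ≈ 5200 index points.

5200 index points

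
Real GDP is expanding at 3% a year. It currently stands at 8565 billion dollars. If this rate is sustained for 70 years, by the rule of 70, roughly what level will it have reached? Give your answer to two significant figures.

69000 billion dollars

Doubling time ≈ 70/3 = 23.33 years.
70 years is 70/23.33 ≈ 3.00 doublings, a factor of 2^3.00 ≈ 8.00.
8565 × 8.00 ≈ 69000 billion dollars.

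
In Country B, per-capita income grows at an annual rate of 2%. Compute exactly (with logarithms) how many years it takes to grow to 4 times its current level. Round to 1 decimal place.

t = ln(4) / ln(1 + 0.02) = 1.3863 / 0.019803 ≈ 70.00.

70.0 years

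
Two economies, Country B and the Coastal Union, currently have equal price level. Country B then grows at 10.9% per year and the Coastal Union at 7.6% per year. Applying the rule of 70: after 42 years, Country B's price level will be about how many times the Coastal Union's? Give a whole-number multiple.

Rate gap = 10.9% − 7.6% = 3.3 points.
The ratio doubles every 70/3.3 ≈ 21.21 years.
42/21.21 ≈ 1.98 doublings → ratio ≈ 2^1.98 ≈ 4.

approximately 4 times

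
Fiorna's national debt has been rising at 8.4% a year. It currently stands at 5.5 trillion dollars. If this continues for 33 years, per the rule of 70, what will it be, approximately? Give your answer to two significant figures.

86 trillion dollars

Doubling time ≈ 70/8.4 = 8.33 years.
33 years is 33/8.33 ≈ 3.96 doublings, a factor of 2^3.96 ≈ 15.56.
5.5 × 15.56 ≈ 86 trillion dollars.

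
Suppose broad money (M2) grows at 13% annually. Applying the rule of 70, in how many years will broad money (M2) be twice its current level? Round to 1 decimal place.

about 5.4 years

At 13%, doubling takes about 70/13 = 5.38 years.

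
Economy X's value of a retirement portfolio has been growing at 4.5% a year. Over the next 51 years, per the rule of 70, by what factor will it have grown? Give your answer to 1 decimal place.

Doubling time ≈ 70/4.5 = 15.56 years.
51 years / 15.56 ≈ 3.28 doublings → factor 2^3.28 ≈ 9.7.

roughly 9.7 times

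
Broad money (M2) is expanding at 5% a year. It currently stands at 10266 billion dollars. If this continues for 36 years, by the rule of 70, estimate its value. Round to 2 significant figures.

It doubles every 70/5 ≈ 14.00 years, so 36 years is 2.57 doublings.
2^2.57 ≈ 5.94; 10266 × 5.94 ≈ 61000 billion dollars.

about 61000 billion dollars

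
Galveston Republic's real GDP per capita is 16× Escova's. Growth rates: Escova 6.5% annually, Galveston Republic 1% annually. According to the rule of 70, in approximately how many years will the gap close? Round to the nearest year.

What matters is the difference: 5.5 pp.
Rule of 70 on the gap: the ratio halves every 70/5.5 ≈ 12.73 years.
A 16× gap closes after 4 halvings: 4 × 12.73 ≈ 51 years.

≈ 51 years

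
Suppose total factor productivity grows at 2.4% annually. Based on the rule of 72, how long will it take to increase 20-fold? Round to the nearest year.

Doubling time ≈ 72/2.4 = 30.00 years.
Reaching 20× takes log₂(20) ≈ 4.32 doublings.
4.32 × 30.00 ≈ 130 years.

approximately 130 years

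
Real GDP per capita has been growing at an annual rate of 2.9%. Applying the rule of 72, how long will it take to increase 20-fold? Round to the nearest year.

approximately 107 years

Doubling time ≈ 72/2.9 = 24.83 years.
20× is log₂ 20 ≈ 4.32 doublings, so ≈ 4.32 × 24.83 = 107 years.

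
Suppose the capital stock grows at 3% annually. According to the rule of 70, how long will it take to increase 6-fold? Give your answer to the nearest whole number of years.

60 years

At 3% it doubles every 70/3 ≈ 23.33 years.
6× is log₂ 6 ≈ 2.58 doublings, so ≈ 2.58 × 23.33 = 60 years.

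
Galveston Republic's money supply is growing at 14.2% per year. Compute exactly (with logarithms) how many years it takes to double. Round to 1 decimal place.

t = ln(2) / ln(1 + 0.142) = 0.6931 / 0.132781 ≈ 5.22.

5.2 years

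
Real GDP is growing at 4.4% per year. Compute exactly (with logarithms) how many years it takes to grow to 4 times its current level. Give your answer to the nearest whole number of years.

32 years

t = ln(4) / ln(1 + 0.044) = 1.3863 / 0.043059 ≈ 32.20.
≈ 32 years.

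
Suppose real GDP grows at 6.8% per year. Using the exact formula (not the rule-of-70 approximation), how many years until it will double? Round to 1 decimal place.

10.5 years

t = ln(2) / ln(1 + 0.068) = 0.6931 / 0.065788 ≈ 10.54.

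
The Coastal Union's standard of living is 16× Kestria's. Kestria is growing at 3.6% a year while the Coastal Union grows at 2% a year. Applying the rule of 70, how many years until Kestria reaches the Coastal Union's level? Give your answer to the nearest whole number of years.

What matters is the difference: 1.6 pp.
Rule of 70 on the gap: the ratio halves every 70/1.6 ≈ 43.75 years.
A 16× gap closes after 4 halvings: 4 × 43.75 ≈ 175 years.

roughly 175 years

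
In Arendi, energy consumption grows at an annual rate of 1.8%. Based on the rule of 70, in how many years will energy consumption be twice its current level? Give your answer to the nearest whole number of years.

around 39 years

At 1.8%, doubling takes about 70/1.8 = 38.89 years.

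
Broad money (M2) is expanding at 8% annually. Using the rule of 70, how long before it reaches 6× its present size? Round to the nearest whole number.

about 23 years

One doubling takes 70/8 = 8.75 years.
Reaching 6× takes log₂(6) ≈ 2.58 doublings.
2.58 × 8.75 ≈ 23 years.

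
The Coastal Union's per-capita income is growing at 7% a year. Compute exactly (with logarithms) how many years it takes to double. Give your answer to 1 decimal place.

t = ln(2) / ln(1 + 0.07) = 0.6931 / 0.067659 ≈ 10.24.

10.2 years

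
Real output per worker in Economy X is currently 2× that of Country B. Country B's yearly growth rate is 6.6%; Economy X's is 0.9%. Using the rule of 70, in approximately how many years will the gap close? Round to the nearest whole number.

What matters is the difference: 5.7 pp.
Rule of 70 on the gap: the ratio halves every 70/5.7 ≈ 12.28 years.
A 2× gap closes after 1 halving: 1 × 12.28 ≈ 12 years.

around 12 years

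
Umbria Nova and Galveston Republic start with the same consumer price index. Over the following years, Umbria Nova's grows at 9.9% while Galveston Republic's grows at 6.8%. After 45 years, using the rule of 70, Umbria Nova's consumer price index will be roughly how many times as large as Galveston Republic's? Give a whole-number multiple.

roughly 4 times

Rate gap = 9.9% − 6.8% = 3.1 points.
The ratio doubles every 70/3.1 ≈ 22.58 years.
45/22.58 ≈ 1.99 doublings → ratio ≈ 2^1.99 ≈ 4.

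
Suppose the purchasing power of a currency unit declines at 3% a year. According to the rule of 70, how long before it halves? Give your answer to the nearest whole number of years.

approximately 23 years

Falling at 3%, it halves about every 70/3 = 23.33 years.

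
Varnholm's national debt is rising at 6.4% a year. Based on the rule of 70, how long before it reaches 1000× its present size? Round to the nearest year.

≈ 109 years

At 6.4% it doubles every 70/6.4 ≈ 10.94 years.
Reaching 1000× takes log₂(1000) ≈ 9.97 doublings.
9.97 × 10.94 ≈ 109 years.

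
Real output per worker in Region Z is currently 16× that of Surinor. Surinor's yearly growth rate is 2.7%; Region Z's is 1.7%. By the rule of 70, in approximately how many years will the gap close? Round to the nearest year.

about 280 years

What matters is the difference: 1 pp.
Rule of 70 on the gap: the ratio halves every 70/1 ≈ 70.00 years.
A 16× gap closes after 4 halvings: 4 × 70.00 ≈ 280 years.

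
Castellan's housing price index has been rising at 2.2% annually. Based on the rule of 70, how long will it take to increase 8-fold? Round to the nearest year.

Doubling time ≈ 70/2.2 = 31.82 years.
Getting to 8× needs 3 doublings: 3 × 31.82 ≈ 95 years.

≈ 95 years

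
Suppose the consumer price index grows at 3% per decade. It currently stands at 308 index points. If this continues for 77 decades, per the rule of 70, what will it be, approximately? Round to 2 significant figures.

3000 index points

It doubles every 70/3 ≈ 23.33 decades, so 77 decades is 3.30 doublings.
2^3.30 ≈ 9.85; 308 × 9.85 ≈ 3000 index points.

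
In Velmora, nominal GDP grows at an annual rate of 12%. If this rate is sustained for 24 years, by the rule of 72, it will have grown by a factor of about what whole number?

roughly 16 times

72/12 ≈ 6.00 years per doubling.
24 years fits 4 doublings: 2^4 = 16.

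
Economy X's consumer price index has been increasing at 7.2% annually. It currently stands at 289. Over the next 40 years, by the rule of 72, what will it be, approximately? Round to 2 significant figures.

about 4600

Doubling time ≈ 72/7.2 = 10.00 years.
40 years is 40/10.00 ≈ 4.00 doublings, a factor of 2^4.00 ≈ 16.00.
289 × 16.00 ≈ 4600.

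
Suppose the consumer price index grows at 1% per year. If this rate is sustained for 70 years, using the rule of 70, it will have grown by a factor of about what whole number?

approximately 2 times

Doubling time ≈ 70/1 = 70.00 years.
70/70.00 ≈ 1 doubling, so about 2^1 = 2×.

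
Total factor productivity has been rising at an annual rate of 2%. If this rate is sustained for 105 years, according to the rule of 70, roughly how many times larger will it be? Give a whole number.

8 times

Doubling time ≈ 70/2 = 35.00 years.
105/35.00 ≈ 3 doublings, so about 2^3 = 8×.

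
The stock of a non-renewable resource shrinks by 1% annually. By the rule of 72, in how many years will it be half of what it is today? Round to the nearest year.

Halving time ≈ 72 / 1 = 72.00 → 72 years.

around 72 years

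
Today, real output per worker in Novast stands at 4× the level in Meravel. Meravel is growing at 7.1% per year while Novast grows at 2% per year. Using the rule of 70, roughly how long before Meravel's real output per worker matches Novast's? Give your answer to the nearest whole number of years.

What matters is the difference: 5.1 pp.
Rule of 70 on the gap: the ratio halves every 70/5.1 ≈ 13.73 years.
A 4× gap closes after 2 halvings: 2 × 13.73 ≈ 27 years.

≈ 27 years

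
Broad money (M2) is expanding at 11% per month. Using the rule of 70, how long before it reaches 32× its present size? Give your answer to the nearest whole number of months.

≈ 32 months

Doubling time ≈ 70/11 = 6.36 months.
Getting to 32× needs 5 doublings: 5 × 6.36 ≈ 32 months.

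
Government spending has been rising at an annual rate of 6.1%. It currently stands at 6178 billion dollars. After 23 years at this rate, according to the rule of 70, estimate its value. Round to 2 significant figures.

approximately 25000 billion dollars

Doubling time ≈ 70/6.1 = 11.48 years.
23 years is 23/11.48 ≈ 2.00 doublings, a factor of 2^2.00 ≈ 4.00.
6178 × 4.00 ≈ 25000 billion dollars.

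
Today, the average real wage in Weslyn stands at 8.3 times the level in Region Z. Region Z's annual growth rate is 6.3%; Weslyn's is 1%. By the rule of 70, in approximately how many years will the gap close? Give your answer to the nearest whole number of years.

What matters is the difference: 5.3 pp.
Rule of 70 on the gap: the ratio halves every 70/5.3 ≈ 13.21 years.
An 8.3 times gap takes log₂(8.3) ≈ 3.05 halvings to close: 3.05 × 13.21 ≈ 40 years.

roughly 40 years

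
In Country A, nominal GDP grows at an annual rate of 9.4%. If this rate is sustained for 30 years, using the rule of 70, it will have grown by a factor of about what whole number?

At 9.4% one doubling takes ≈ 7.45 years; 30 years is 4 of them, so ×16.

around 16 times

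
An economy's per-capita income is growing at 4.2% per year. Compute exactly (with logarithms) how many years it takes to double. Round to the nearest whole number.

t = ln(2) / ln(1 + 0.042) = 0.6931 / 0.041142 ≈ 16.85.
≈ 17 years.

17 years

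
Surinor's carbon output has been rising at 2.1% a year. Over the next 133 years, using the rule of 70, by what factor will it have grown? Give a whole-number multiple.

At 2.1% one doubling takes ≈ 33.33 years; 133 years is 4 of them, so ×16.

≈ 16 times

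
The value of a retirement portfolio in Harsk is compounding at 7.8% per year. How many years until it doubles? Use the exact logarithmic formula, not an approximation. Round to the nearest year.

9 years

t = ln(2) / ln(1 + 0.078) = 0.6931 / 0.075107 ≈ 9.23.
≈ 9 years.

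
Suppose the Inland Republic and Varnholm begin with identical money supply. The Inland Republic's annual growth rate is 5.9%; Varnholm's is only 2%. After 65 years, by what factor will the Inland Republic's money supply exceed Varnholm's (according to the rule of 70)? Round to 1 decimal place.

12.3 times

Rate gap = 5.9% − 2% = 3.9 points.
The ratio doubles every 70/3.9 ≈ 17.95 years.
65/17.95 ≈ 3.62 doublings → ratio ≈ 2^3.62 ≈ 12.3.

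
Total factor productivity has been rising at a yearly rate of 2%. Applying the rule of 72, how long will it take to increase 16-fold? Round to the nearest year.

144 years

Doubling time ≈ 72/2 = 36.00 years.
Getting to 16× needs 4 doublings: 4 × 36.00 ≈ 144 years.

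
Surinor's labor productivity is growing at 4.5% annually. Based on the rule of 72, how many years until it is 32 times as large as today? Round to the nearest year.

80 years

At 4.5% it doubles every 72/4.5 ≈ 16.00 years.
32 = 2^5, so 5 doublings → 80 years.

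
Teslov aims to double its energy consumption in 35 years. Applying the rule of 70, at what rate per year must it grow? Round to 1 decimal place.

≈ 2.0% per year

70 / 35 ≈ 2.00, so about 2.0% per year.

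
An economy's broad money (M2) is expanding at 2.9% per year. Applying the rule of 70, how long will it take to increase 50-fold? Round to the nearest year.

136 years

At 2.9% it doubles every 70/2.9 ≈ 24.14 years.
Reaching 50× takes log₂(50) ≈ 5.64 doublings.
5.64 × 24.14 ≈ 136 years.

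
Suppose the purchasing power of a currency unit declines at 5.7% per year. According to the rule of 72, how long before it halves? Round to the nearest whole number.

approximately 13 years

The rule works in reverse for decay: 72/5.7 ≈ 12.63 years to halve.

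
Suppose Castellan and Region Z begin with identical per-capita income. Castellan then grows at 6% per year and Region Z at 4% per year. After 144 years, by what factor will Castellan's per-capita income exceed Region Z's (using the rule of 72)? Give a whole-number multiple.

Rate gap = 6% − 4% = 2 points.
The ratio doubles every 72/2 ≈ 36.00 years.
144/36.00 ≈ 4.00 doublings → ratio ≈ 2^4.00 ≈ 16.

approximately 16 times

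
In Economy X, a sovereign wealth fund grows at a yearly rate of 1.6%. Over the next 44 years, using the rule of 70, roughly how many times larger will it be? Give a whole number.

At 1.6% one doubling takes ≈ 43.75 years; 44 years is 1 of them, so ×2.

approximately 2 times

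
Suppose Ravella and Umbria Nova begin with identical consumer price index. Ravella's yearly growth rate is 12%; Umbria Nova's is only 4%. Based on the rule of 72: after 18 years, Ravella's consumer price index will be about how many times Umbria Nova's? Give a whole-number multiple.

Only the 8-point difference matters.
72/8 ≈ 9.00 years per doubling of the ratio; 18 years gives 2.00 doublings, so ≈ 4×.

about 4 times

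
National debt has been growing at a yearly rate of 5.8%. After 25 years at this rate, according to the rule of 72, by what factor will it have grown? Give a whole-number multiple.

Doubling time ≈ 72/5.8 = 12.41 years.
25/12.41 ≈ 2 doublings, so about 2^2 = 4×.

roughly 4 times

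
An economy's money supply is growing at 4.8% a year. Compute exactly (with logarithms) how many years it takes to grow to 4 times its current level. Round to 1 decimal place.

29.6 years

t = ln(4) / ln(1 + 0.048) = 1.3863 / 0.046884 ≈ 29.57.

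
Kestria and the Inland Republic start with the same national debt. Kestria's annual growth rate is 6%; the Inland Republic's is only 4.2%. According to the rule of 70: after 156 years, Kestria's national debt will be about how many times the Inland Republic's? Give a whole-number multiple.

about 16 times

Only the 1.8-point difference matters.
70/1.8 ≈ 38.89 years per doubling of the ratio; 156 years gives 4.01 doublings, so ≈ 16×.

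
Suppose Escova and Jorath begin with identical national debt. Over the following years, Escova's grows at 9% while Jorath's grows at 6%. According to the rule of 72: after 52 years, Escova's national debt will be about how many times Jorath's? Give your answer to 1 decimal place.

Only the 3-point difference matters.
72/3 ≈ 24.00 years per doubling of the ratio; 52 years gives 2.17 doublings, so ≈ 4.5×.

4.5 times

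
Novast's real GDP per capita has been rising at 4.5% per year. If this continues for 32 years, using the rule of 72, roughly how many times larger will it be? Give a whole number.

≈ 4 times

At 4.5% one doubling takes ≈ 16.00 years; 32 years is 2 of them, so ×4.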